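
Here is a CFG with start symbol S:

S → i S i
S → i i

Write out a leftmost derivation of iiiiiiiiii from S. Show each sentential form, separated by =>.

S => iSi   [S → i S i]
iSi => iiSii   [S → i S i]
iiSii => iiiSiii   [S → i S i]
iiiSiii => iiiiSiiii   [S → i S i]
iiiiSiiii => iiiiiiiiii   [S → i i]

S => iSi => iiSii => iiiSiii => iiiiSiiii => iiiiiiiiii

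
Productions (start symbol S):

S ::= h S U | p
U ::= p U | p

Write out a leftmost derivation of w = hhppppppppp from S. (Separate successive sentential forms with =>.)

S => hSU   [S ::= h S U]
hSU => hhSUU   [S ::= h S U]
hhSUU => hhpUU   [S ::= p]
hhpUU => hhppUU   [U ::= p U]
hhppUU => hhpppUU   [U ::= p U]
hhpppUU => hhppppUU   [U ::= p U]
hhppppUU => hhpppppUU   [U ::= p U]
hhpppppUU => hhppppppUU   [U ::= p U]
hhppppppUU => hhpppppppUU   [U ::= p U]
hhpppppppUU => hhppppppppU   [U ::= p]
hhppppppppU => hhppppppppp   [U ::= p]

S=>hSU=>hhSUU=>hhpUU=>hhppUU=>hhpppUU=>hhppppUU=>hhpppppUU=>hhppppppUU=>hhpppppppUU=>hhppppppppU=>hhppppppppp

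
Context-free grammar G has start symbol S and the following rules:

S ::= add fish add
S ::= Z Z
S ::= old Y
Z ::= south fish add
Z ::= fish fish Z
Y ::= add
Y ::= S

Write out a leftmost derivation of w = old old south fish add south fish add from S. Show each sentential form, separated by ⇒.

S ⇒ old Y ⇒ old S ⇒ old old Y ⇒ old old S ⇒ old old Z Z ⇒ old old south fish add Z ⇒ old old south fish add south fish add

S ⇒ old Y   [S ::= old Y]
old Y ⇒ old S   [Y ::= S]
old S ⇒ old old Y   [S ::= old Y]
old old Y ⇒ old old S   [Y ::= S]
old old S ⇒ old old Z Z   [S ::= Z Z]
old old Z Z ⇒ old old south fish add Z   [Z ::= south fish add]
old old south fish add Z ⇒ old old south fish add south fish add   [Z ::= south fish add]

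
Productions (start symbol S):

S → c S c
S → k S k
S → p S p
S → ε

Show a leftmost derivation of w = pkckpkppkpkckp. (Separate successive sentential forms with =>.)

S => pSp => pkSkp => pkcSckp => pkckSkckp => pkckpSpkckp => pkckpkSkpkckp => pkckpkpSpkpkckp => pkckpkppkpkckp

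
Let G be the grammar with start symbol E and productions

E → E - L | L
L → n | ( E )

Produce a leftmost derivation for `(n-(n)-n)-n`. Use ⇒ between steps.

E ⇒ E-L   [E → E - L]
E-L ⇒ L-L   [E → L]
L-L ⇒ (E)-L   [L → ( E )]
(E)-L ⇒ (E-L)-L   [E → E - L]
(E-L)-L ⇒ (E-L-L)-L   [E → E - L]
(E-L-L)-L ⇒ (L-L-L)-L   [E → L]
(L-L-L)-L ⇒ (n-L-L)-L   [L → n]
(n-L-L)-L ⇒ (n-(E)-L)-L   [L → ( E )]
(n-(E)-L)-L ⇒ (n-(L)-L)-L   [E → L]
(n-(L)-L)-L ⇒ (n-(n)-L)-L   [L → n]
(n-(n)-L)-L ⇒ (n-(n)-n)-L   [L → n]
(n-(n)-n)-L ⇒ (n-(n)-n)-n   [L → n]

E ⇒ E-L ⇒ L-L ⇒ (E)-L ⇒ (E-L)-L ⇒ (E-L-L)-L ⇒ (L-L-L)-L ⇒ (n-L-L)-L ⇒ (n-(E)-L)-L ⇒ (n-(L)-L)-L ⇒ (n-(n)-L)-L ⇒ (n-(n)-n)-L ⇒ (n-(n)-n)-n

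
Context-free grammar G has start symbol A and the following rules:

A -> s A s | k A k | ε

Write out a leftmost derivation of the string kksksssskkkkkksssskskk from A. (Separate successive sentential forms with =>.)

A=>kAk=>kkAkk=>kksAskk=>kkskAkskk=>kksksAskskk=>kkskssAsskskk=>kksksssAssskskk=>kkskssssAsssskskk=>kksksssskAksssskskk=>kksksssskkAkksssskskk=>kksksssskkkAkkksssskskk=>kksksssskkkkkksssskskk

A => kAk   [A -> k A k]
kAk => kkAkk   [A -> k A k]
kkAkk => kksAskk   [A -> s A s]
kksAskk => kkskAkskk   [A -> k A k]
kkskAkskk => kksksAskskk   [A -> s A s]
kksksAskskk => kkskssAsskskk   [A -> s A s]
kkskssAsskskk => kksksssAssskskk   [A -> s A s]
kksksssAssskskk => kkskssssAsssskskk   [A -> s A s]
kkskssssAsssskskk => kksksssskAksssskskk   [A -> k A k]
kksksssskAksssskskk => kksksssskkAkksssskskk   [A -> k A k]
kksksssskkAkksssskskk => kksksssskkkAkkksssskskk   [A -> k A k]
kksksssskkkAkkksssskskk => kksksssskkkkkksssskskk   [A -> ε]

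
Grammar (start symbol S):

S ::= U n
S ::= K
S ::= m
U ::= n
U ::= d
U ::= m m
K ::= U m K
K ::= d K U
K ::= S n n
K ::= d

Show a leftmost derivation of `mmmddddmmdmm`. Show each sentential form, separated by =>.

S => K   [S ::= K]
K => UmK   [K ::= U m K]
UmK => mmmK   [U ::= m m]
mmmK => mmmdKU   [K ::= d K U]
mmmdKU => mmmddKUU   [K ::= d K U]
mmmddKUU => mmmdddKUUU   [K ::= d K U]
mmmdddKUUU => mmmddddUUU   [K ::= d]
mmmddddUUU => mmmddddmmUU   [U ::= m m]
mmmddddmmUU => mmmddddmmdU   [U ::= d]
mmmddddmmdU => mmmddddmmdmm   [U ::= m m]

S => K => UmK => mmmK => mmmdKU => mmmddKUU => mmmdddKUUU => mmmddddUUU => mmmddddmmUU => mmmddddmmdU => mmmddddmmdmm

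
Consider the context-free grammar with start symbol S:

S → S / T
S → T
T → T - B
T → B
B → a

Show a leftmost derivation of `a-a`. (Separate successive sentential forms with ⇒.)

S⇒T⇒T-B⇒B-B⇒a-B⇒a-a

S ⇒ T   [S → T]
T ⇒ T-B   [T → T - B]
T-B ⇒ B-B   [T → B]
B-B ⇒ a-B   [B → a]
a-B ⇒ a-a   [B → a]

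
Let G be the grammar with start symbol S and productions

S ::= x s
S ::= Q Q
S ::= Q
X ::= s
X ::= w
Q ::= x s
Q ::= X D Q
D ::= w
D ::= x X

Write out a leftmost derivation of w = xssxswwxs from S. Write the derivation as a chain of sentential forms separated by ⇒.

S ⇒ QQ ⇒ xsQ ⇒ xsXDQ ⇒ xssDQ ⇒ xssxXQ ⇒ xssxsQ ⇒ xssxsXDQ ⇒ xssxswDQ ⇒ xssxswwQ ⇒ xssxswwxs

S ⇒ QQ   [S ::= Q Q]
QQ ⇒ xsQ   [Q ::= x s]
xsQ ⇒ xsXDQ   [Q ::= X D Q]
xsXDQ ⇒ xssDQ   [X ::= s]
xssDQ ⇒ xssxXQ   [D ::= x X]
xssxXQ ⇒ xssxsQ   [X ::= s]
xssxsQ ⇒ xssxsXDQ   [Q ::= X D Q]
xssxsXDQ ⇒ xssxswDQ   [X ::= w]
xssxswDQ ⇒ xssxswwQ   [D ::= w]
xssxswwQ ⇒ xssxswwxs   [Q ::= x s]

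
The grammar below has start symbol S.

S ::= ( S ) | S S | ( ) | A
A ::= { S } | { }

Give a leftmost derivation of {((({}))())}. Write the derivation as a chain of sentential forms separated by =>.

S => A => {S} => {(S)} => {(SS)} => {((S)S)} => {(((S))S)} => {(((A))S)} => {((({}))S)} => {((({}))())}

S => A   [S ::= A]
A => {S}   [A ::= { S }]
{S} => {(S)}   [S ::= ( S )]
{(S)} => {(SS)}   [S ::= S S]
{(SS)} => {((S)S)}   [S ::= ( S )]
{((S)S)} => {(((S))S)}   [S ::= ( S )]
{(((S))S)} => {(((A))S)}   [S ::= A]
{(((A))S)} => {((({}))S)}   [A ::= { }]
{((({}))S)} => {((({}))())}   [S ::= ( )]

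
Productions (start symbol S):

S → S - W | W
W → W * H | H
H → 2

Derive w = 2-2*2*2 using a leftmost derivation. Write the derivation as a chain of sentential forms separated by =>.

S=>S-W=>W-W=>H-W=>2-W=>2-W*H=>2-W*H*H=>2-H*H*H=>2-2*H*H=>2-2*2*H=>2-2*2*2

S => S-W   [S → S - W]
S-W => W-W   [S → W]
W-W => H-W   [W → H]
H-W => 2-W   [H → 2]
2-W => 2-W*H   [W → W * H]
2-W*H => 2-W*H*H   [W → W * H]
2-W*H*H => 2-H*H*H   [W → H]
2-H*H*H => 2-2*H*H   [H → 2]
2-2*H*H => 2-2*2*H   [H → 2]
2-2*2*H => 2-2*2*2   [H → 2]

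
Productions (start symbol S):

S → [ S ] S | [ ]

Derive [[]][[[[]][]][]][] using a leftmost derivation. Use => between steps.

S => [S]S => [[]]S => [[]][S]S => [[]][[S]S]S => [[]][[[S]S]S]S => [[]][[[[]]S]S]S => [[]][[[[]][]]S]S => [[]][[[[]][]][]]S => [[]][[[[]][]][]][]

S => [S]S   [S → [ S ] S]
[S]S => [[]]S   [S → [ ]]
[[]]S => [[]][S]S   [S → [ S ] S]
[[]][S]S => [[]][[S]S]S   [S → [ S ] S]
[[]][[S]S]S => [[]][[[S]S]S]S   [S → [ S ] S]
[[]][[[S]S]S]S => [[]][[[[]]S]S]S   [S → [ ]]
[[]][[[[]]S]S]S => [[]][[[[]][]]S]S   [S → [ ]]
[[]][[[[]][]]S]S => [[]][[[[]][]][]]S   [S → [ ]]
[[]][[[[]][]][]]S => [[]][[[[]][]][]][]   [S → [ ]]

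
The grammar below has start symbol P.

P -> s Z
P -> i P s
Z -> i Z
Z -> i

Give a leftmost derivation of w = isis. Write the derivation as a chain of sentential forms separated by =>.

P => iPs => isZs => isis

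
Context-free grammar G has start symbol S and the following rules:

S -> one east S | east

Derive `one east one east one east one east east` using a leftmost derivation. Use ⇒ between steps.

S ⇒ one east S ⇒ one east one east S ⇒ one east one east one east S ⇒ one east one east one east one east S ⇒ one east one east one east one east east

S ⇒ one east S   [S -> one east S]
one east S ⇒ one east one east S   [S -> one east S]
one east one east S ⇒ one east one east one east S   [S -> one east S]
one east one east one east S ⇒ one east one east one east one east S   [S -> one east S]
one east one east one east one east S ⇒ one east one east one east one east east   [S -> east]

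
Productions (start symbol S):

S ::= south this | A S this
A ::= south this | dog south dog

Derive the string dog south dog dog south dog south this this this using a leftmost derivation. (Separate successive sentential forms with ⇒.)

S ⇒ A S this ⇒ dog south dog S this ⇒ dog south dog A S this this ⇒ dog south dog dog south dog S this this ⇒ dog south dog dog south dog south this this this

S ⇒ A S this   [S ::= A S this]
A S this ⇒ dog south dog S this   [A ::= dog south dog]
dog south dog S this ⇒ dog south dog A S this this   [S ::= A S this]
dog south dog A S this this ⇒ dog south dog dog south dog S this this   [A ::= dog south dog]
dog south dog dog south dog S this this ⇒ dog south dog dog south dog south this this this   [S ::= south this]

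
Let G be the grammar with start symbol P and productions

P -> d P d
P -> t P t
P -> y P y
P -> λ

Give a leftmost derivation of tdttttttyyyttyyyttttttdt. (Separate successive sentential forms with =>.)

P => tPt => tdPdt => tdtPtdt => tdttPttdt => tdtttPtttdt => tdttttPttttdt => tdtttttPtttttdt => tdttttttPttttttdt => tdttttttyPyttttttdt => tdttttttyyPyyttttttdt => tdttttttyyyPyyyttttttdt => tdttttttyyytPtyyyttttttdt => tdttttttyyyttyyyttttttdt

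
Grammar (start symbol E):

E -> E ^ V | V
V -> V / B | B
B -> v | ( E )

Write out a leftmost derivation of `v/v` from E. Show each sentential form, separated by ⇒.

E ⇒ V   [E -> V]
V ⇒ V/B   [V -> V / B]
V/B ⇒ B/B   [V -> B]
B/B ⇒ v/B   [B -> v]
v/B ⇒ v/v   [B -> v]

E ⇒ V ⇒ V/B ⇒ B/B ⇒ v/B ⇒ v/v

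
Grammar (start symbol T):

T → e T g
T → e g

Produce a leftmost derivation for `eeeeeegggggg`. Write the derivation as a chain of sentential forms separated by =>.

T => eTg => eeTgg => eeeTggg => eeeeTgggg => eeeeeTggggg => eeeeeegggggg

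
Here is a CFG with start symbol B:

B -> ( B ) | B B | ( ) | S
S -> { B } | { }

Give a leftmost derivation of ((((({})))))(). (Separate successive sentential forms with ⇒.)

B ⇒ BB   [B -> B B]
BB ⇒ (B)B   [B -> ( B )]
(B)B ⇒ ((B))B   [B -> ( B )]
((B))B ⇒ (((B)))B   [B -> ( B )]
(((B)))B ⇒ ((((B))))B   [B -> ( B )]
((((B))))B ⇒ (((((B)))))B   [B -> ( B )]
(((((B)))))B ⇒ (((((S)))))B   [B -> S]
(((((S)))))B ⇒ ((((({})))))B   [S -> { }]
((((({})))))B ⇒ ((((({})))))()   [B -> ( )]

B⇒BB⇒(B)B⇒((B))B⇒(((B)))B⇒((((B))))B⇒(((((B)))))B⇒(((((S)))))B⇒((((({})))))B⇒((((({})))))()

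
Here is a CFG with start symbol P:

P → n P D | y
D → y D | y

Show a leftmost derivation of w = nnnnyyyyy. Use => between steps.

P => nPD => nnPDD => nnnPDDD => nnnnPDDDD => nnnnyDDDD => nnnnyyDDD => nnnnyyyDD => nnnnyyyyD => nnnnyyyyy

P => nPD   [P → n P D]
nPD => nnPDD   [P → n P D]
nnPDD => nnnPDDD   [P → n P D]
nnnPDDD => nnnnPDDDD   [P → n P D]
nnnnPDDDD => nnnnyDDDD   [P → y]
nnnnyDDDD => nnnnyyDDD   [D → y]
nnnnyyDDD => nnnnyyyDD   [D → y]
nnnnyyyDD => nnnnyyyyD   [D → y]
nnnnyyyyD => nnnnyyyyy   [D → y]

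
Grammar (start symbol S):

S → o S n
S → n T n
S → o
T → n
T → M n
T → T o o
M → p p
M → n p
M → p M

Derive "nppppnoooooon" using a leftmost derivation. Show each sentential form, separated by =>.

S => nTn   [S → n T n]
nTn => nToon   [T → T o o]
nToon => nToooon   [T → T o o]
nToooon => nToooooon   [T → T o o]
nToooooon => nMnoooooon   [T → M n]
nMnoooooon => npMnoooooon   [M → p M]
npMnoooooon => nppMnoooooon   [M → p M]
nppMnoooooon => nppppnoooooon   [M → p p]

S => nTn => nToon => nToooon => nToooooon => nMnoooooon => npMnoooooon => nppMnoooooon => nppppnoooooon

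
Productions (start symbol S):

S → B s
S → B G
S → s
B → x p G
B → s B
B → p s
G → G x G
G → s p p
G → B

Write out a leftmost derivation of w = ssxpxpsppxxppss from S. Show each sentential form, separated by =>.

S => Bs => sBs => ssBs => ssxpGs => ssxpBs => ssxpxpGs => ssxpxpGxGs => ssxpxpsppxGs => ssxpxpsppxBs => ssxpxpsppxxpGs => ssxpxpsppxxpBs => ssxpxpsppxxppss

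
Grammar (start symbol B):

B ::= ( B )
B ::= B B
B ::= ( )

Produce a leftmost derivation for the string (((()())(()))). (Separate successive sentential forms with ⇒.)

B ⇒ (B) ⇒ ((B)) ⇒ ((BB)) ⇒ (((B)B)) ⇒ (((BB)B)) ⇒ (((()B)B)) ⇒ (((()())B)) ⇒ (((()())(B))) ⇒ (((()())(())))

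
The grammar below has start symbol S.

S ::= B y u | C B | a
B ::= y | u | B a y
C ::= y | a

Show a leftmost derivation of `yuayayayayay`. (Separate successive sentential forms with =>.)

S => CB   [S ::= C B]
CB => yB   [C ::= y]
yB => yBay   [B ::= B a y]
yBay => yBayay   [B ::= B a y]
yBayay => yBayayay   [B ::= B a y]
yBayayay => yBayayayay   [B ::= B a y]
yBayayayay => yBayayayayay   [B ::= B a y]
yBayayayayay => yuayayayayay   [B ::= u]

S => CB => yB => yBay => yBayay => yBayayay => yBayayayay => yBayayayayay => yuayayayayay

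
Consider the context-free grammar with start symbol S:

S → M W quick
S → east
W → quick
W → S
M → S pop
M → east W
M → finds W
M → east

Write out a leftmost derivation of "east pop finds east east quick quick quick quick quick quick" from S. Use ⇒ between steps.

S ⇒ M W quick ⇒ S pop W quick ⇒ east pop W quick ⇒ east pop S quick ⇒ east pop M W quick quick ⇒ east pop finds W W quick quick ⇒ east pop finds S W quick quick ⇒ east pop finds M W quick W quick quick ⇒ east pop finds east W quick W quick quick ⇒ east pop finds east S quick W quick quick ⇒ east pop finds east M W quick quick W quick quick ⇒ east pop finds east east W quick quick W quick quick ⇒ east pop finds east east quick quick quick W quick quick ⇒ east pop finds east east quick quick quick quick quick quick

S ⇒ M W quick   [S → M W quick]
M W quick ⇒ S pop W quick   [M → S pop]
S pop W quick ⇒ east pop W quick   [S → east]
east pop W quick ⇒ east pop S quick   [W → S]
east pop S quick ⇒ east pop M W quick quick   [S → M W quick]
east pop M W quick quick ⇒ east pop finds W W quick quick   [M → finds W]
east pop finds W W quick quick ⇒ east pop finds S W quick quick   [W → S]
east pop finds S W quick quick ⇒ east pop finds M W quick W quick quick   [S → M W quick]
east pop finds M W quick W quick quick ⇒ east pop finds east W quick W quick quick   [M → east]
east pop finds east W quick W quick quick ⇒ east pop finds east S quick W quick quick   [W → S]
east pop finds east S quick W quick quick ⇒ east pop finds east M W quick quick W quick quick   [S → M W quick]
east pop finds east M W quick quick W quick quick ⇒ east pop finds east east W quick quick W quick quick   [M → east]
east pop finds east east W quick quick W quick quick ⇒ east pop finds east east quick quick quick W quick quick   [W → quick]
east pop finds east east quick quick quick W quick quick ⇒ east pop finds east east quick quick quick quick quick quick   [W → quick]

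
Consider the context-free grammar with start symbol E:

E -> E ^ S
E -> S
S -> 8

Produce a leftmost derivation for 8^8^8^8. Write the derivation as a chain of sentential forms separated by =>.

E => E^S => E^S^S => E^S^S^S => S^S^S^S => 8^S^S^S => 8^8^S^S => 8^8^8^S => 8^8^8^8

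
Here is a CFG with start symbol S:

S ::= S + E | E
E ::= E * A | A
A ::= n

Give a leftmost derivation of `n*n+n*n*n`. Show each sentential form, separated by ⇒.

S ⇒ S+E ⇒ E+E ⇒ E*A+E ⇒ A*A+E ⇒ n*A+E ⇒ n*n+E ⇒ n*n+E*A ⇒ n*n+E*A*A ⇒ n*n+A*A*A ⇒ n*n+n*A*A ⇒ n*n+n*n*A ⇒ n*n+n*n*n

S ⇒ S+E   [S ::= S + E]
S+E ⇒ E+E   [S ::= E]
E+E ⇒ E*A+E   [E ::= E * A]
E*A+E ⇒ A*A+E   [E ::= A]
A*A+E ⇒ n*A+E   [A ::= n]
n*A+E ⇒ n*n+E   [A ::= n]
n*n+E ⇒ n*n+E*A   [E ::= E * A]
n*n+E*A ⇒ n*n+E*A*A   [E ::= E * A]
n*n+E*A*A ⇒ n*n+A*A*A   [E ::= A]
n*n+A*A*A ⇒ n*n+n*A*A   [A ::= n]
n*n+n*A*A ⇒ n*n+n*n*A   [A ::= n]
n*n+n*n*A ⇒ n*n+n*n*n   [A ::= n]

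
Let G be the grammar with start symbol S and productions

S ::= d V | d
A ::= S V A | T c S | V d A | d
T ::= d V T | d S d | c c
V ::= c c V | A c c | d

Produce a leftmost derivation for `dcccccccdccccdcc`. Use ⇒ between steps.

S ⇒ dV   [S ::= d V]
dV ⇒ dccV   [V ::= c c V]
dccV ⇒ dccccV   [V ::= c c V]
dccccV ⇒ dccccAcc   [V ::= A c c]
dccccAcc ⇒ dccccTcScc   [A ::= T c S]
dccccTcScc ⇒ dcccccccScc   [T ::= c c]
dcccccccScc ⇒ dcccccccdVcc   [S ::= d V]
dcccccccdVcc ⇒ dcccccccdccVcc   [V ::= c c V]
dcccccccdccVcc ⇒ dcccccccdccccVcc   [V ::= c c V]
dcccccccdccccVcc ⇒ dcccccccdccccdcc   [V ::= d]

S ⇒ dV ⇒ dccV ⇒ dccccV ⇒ dccccAcc ⇒ dccccTcScc ⇒ dcccccccScc ⇒ dcccccccdVcc ⇒ dcccccccdccVcc ⇒ dcccccccdccccVcc ⇒ dcccccccdccccdcc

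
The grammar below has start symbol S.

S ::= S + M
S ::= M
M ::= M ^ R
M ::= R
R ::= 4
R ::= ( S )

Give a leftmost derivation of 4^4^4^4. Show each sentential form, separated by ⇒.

S⇒M⇒M^R⇒M^R^R⇒M^R^R^R⇒R^R^R^R⇒4^R^R^R⇒4^4^R^R⇒4^4^4^R⇒4^4^4^4

S ⇒ M   [S ::= M]
M ⇒ M^R   [M ::= M ^ R]
M^R ⇒ M^R^R   [M ::= M ^ R]
M^R^R ⇒ M^R^R^R   [M ::= M ^ R]
M^R^R^R ⇒ R^R^R^R   [M ::= R]
R^R^R^R ⇒ 4^R^R^R   [R ::= 4]
4^R^R^R ⇒ 4^4^R^R   [R ::= 4]
4^4^R^R ⇒ 4^4^4^R   [R ::= 4]
4^4^4^R ⇒ 4^4^4^4   [R ::= 4]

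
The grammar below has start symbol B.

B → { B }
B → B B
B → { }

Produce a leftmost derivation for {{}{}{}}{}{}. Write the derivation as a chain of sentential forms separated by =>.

B=>BB=>BBB=>{B}BB=>{BB}BB=>{BBB}BB=>{{}BB}BB=>{{}{}B}BB=>{{}{}{}}BB=>{{}{}{}}{}B=>{{}{}{}}{}{}

B => BB   [B → B B]
BB => BBB   [B → B B]
BBB => {B}BB   [B → { B }]
{B}BB => {BB}BB   [B → B B]
{BB}BB => {BBB}BB   [B → B B]
{BBB}BB => {{}BB}BB   [B → { }]
{{}BB}BB => {{}{}B}BB   [B → { }]
{{}{}B}BB => {{}{}{}}BB   [B → { }]
{{}{}{}}BB => {{}{}{}}{}B   [B → { }]
{{}{}{}}{}B => {{}{}{}}{}{}   [B → { }]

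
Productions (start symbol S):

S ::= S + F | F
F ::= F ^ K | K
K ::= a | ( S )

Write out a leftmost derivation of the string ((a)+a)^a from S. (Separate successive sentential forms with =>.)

S=>F=>F^K=>K^K=>(S)^K=>(S+F)^K=>(F+F)^K=>(K+F)^K=>((S)+F)^K=>((F)+F)^K=>((K)+F)^K=>((a)+F)^K=>((a)+K)^K=>((a)+a)^K=>((a)+a)^a

S => F   [S ::= F]
F => F^K   [F ::= F ^ K]
F^K => K^K   [F ::= K]
K^K => (S)^K   [K ::= ( S )]
(S)^K => (S+F)^K   [S ::= S + F]
(S+F)^K => (F+F)^K   [S ::= F]
(F+F)^K => (K+F)^K   [F ::= K]
(K+F)^K => ((S)+F)^K   [K ::= ( S )]
((S)+F)^K => ((F)+F)^K   [S ::= F]
((F)+F)^K => ((K)+F)^K   [F ::= K]
((K)+F)^K => ((a)+F)^K   [K ::= a]
((a)+F)^K => ((a)+K)^K   [F ::= K]
((a)+K)^K => ((a)+a)^K   [K ::= a]
((a)+a)^K => ((a)+a)^a   [K ::= a]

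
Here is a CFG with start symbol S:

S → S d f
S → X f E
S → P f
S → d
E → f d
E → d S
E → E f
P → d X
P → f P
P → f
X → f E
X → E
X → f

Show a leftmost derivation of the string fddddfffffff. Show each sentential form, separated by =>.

S => Pf => fPf => fdXf => fdEf => fdEff => fdEfff => fdEffff => fddSffff => fddPfffff => fdddXfffff => fdddEfffff => fddddSfffff => fddddPffffff => fddddfffffff

S => Pf   [S → P f]
Pf => fPf   [P → f P]
fPf => fdXf   [P → d X]
fdXf => fdEf   [X → E]
fdEf => fdEff   [E → E f]
fdEff => fdEfff   [E → E f]
fdEfff => fdEffff   [E → E f]
fdEffff => fddSffff   [E → d S]
fddSffff => fddPfffff   [S → P f]
fddPfffff => fdddXfffff   [P → d X]
fdddXfffff => fdddEfffff   [X → E]
fdddEfffff => fddddSfffff   [E → d S]
fddddSfffff => fddddPffffff   [S → P f]
fddddPffffff => fddddfffffff   [P → f]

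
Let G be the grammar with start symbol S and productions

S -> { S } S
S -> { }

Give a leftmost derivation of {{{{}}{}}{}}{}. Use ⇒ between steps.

S ⇒ {S}S ⇒ {{S}S}S ⇒ {{{S}S}S}S ⇒ {{{{}}S}S}S ⇒ {{{{}}{}}S}S ⇒ {{{{}}{}}{}}S ⇒ {{{{}}{}}{}}{}

S ⇒ {S}S   [S -> { S } S]
{S}S ⇒ {{S}S}S   [S -> { S } S]
{{S}S}S ⇒ {{{S}S}S}S   [S -> { S } S]
{{{S}S}S}S ⇒ {{{{}}S}S}S   [S -> { }]
{{{{}}S}S}S ⇒ {{{{}}{}}S}S   [S -> { }]
{{{{}}{}}S}S ⇒ {{{{}}{}}{}}S   [S -> { }]
{{{{}}{}}{}}S ⇒ {{{{}}{}}{}}{}   [S -> { }]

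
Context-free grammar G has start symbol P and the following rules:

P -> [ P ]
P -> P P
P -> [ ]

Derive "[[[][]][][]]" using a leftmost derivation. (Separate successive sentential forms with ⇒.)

P ⇒ [P]   [P -> [ P ]]
[P] ⇒ [PP]   [P -> P P]
[PP] ⇒ [PPP]   [P -> P P]
[PPP] ⇒ [[P]PP]   [P -> [ P ]]
[[P]PP] ⇒ [[PP]PP]   [P -> P P]
[[PP]PP] ⇒ [[[]P]PP]   [P -> [ ]]
[[[]P]PP] ⇒ [[[][]]PP]   [P -> [ ]]
[[[][]]PP] ⇒ [[[][]][]P]   [P -> [ ]]
[[[][]][]P] ⇒ [[[][]][][]]   [P -> [ ]]

P⇒[P]⇒[PP]⇒[PPP]⇒[[P]PP]⇒[[PP]PP]⇒[[[]P]PP]⇒[[[][]]PP]⇒[[[][]][]P]⇒[[[][]][][]]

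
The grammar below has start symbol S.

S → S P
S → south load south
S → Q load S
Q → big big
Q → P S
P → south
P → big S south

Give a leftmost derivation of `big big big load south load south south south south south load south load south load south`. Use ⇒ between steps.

S ⇒ Q load S ⇒ P S load S ⇒ big S south S load S ⇒ big S P south S load S ⇒ big Q load S P south S load S ⇒ big big big load S P south S load S ⇒ big big big load S P P south S load S ⇒ big big big load south load south P P south S load S ⇒ big big big load south load south south P south S load S ⇒ big big big load south load south south south south S load S ⇒ big big big load south load south south south south south load south load S ⇒ big big big load south load south south south south south load south load south load south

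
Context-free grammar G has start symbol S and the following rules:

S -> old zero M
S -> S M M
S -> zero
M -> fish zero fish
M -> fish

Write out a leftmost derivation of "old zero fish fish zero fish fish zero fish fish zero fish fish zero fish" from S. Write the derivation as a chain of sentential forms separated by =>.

S => S M M   [S -> S M M]
S M M => S M M M M   [S -> S M M]
S M M M M => old zero M M M M M   [S -> old zero M]
old zero M M M M M => old zero fish M M M M   [M -> fish]
old zero fish M M M M => old zero fish fish zero fish M M M   [M -> fish zero fish]
old zero fish fish zero fish M M M => old zero fish fish zero fish fish zero fish M M   [M -> fish zero fish]
old zero fish fish zero fish fish zero fish M M => old zero fish fish zero fish fish zero fish fish zero fish M   [M -> fish zero fish]
old zero fish fish zero fish fish zero fish fish zero fish M => old zero fish fish zero fish fish zero fish fish zero fish fish zero fish   [M -> fish zero fish]

S => S M M => S M M M M => old zero M M M M M => old zero fish M M M M => old zero fish fish zero fish M M M => old zero fish fish zero fish fish zero fish M M => old zero fish fish zero fish fish zero fish fish zero fish M => old zero fish fish zero fish fish zero fish fish zero fish fish zero fish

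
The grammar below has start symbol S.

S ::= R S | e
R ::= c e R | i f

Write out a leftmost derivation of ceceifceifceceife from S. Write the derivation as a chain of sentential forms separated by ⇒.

S⇒RS⇒ceRS⇒ceceRS⇒ceceifS⇒ceceifRS⇒ceceifceRS⇒ceceifceifS⇒ceceifceifRS⇒ceceifceifceRS⇒ceceifceifceceRS⇒ceceifceifceceifS⇒ceceifceifceceife

S ⇒ RS   [S ::= R S]
RS ⇒ ceRS   [R ::= c e R]
ceRS ⇒ ceceRS   [R ::= c e R]
ceceRS ⇒ ceceifS   [R ::= i f]
ceceifS ⇒ ceceifRS   [S ::= R S]
ceceifRS ⇒ ceceifceRS   [R ::= c e R]
ceceifceRS ⇒ ceceifceifS   [R ::= i f]
ceceifceifS ⇒ ceceifceifRS   [S ::= R S]
ceceifceifRS ⇒ ceceifceifceRS   [R ::= c e R]
ceceifceifceRS ⇒ ceceifceifceceRS   [R ::= c e R]
ceceifceifceceRS ⇒ ceceifceifceceifS   [R ::= i f]
ceceifceifceceifS ⇒ ceceifceifceceife   [S ::= e]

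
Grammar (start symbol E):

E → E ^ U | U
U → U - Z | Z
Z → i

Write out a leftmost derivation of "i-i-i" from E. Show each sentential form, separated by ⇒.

E ⇒ U ⇒ U-Z ⇒ U-Z-Z ⇒ Z-Z-Z ⇒ i-Z-Z ⇒ i-i-Z ⇒ i-i-i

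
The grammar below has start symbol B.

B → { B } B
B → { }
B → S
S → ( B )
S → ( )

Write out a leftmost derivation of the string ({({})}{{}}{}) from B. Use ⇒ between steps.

B ⇒ S   [B → S]
S ⇒ (B)   [S → ( B )]
(B) ⇒ ({B}B)   [B → { B } B]
({B}B) ⇒ ({S}B)   [B → S]
({S}B) ⇒ ({(B)}B)   [S → ( B )]
({(B)}B) ⇒ ({({})}B)   [B → { }]
({({})}B) ⇒ ({({})}{B}B)   [B → { B } B]
({({})}{B}B) ⇒ ({({})}{{}}B)   [B → { }]
({({})}{{}}B) ⇒ ({({})}{{}}{})   [B → { }]

B⇒S⇒(B)⇒({B}B)⇒({S}B)⇒({(B)}B)⇒({({})}B)⇒({({})}{B}B)⇒({({})}{{}}B)⇒({({})}{{}}{})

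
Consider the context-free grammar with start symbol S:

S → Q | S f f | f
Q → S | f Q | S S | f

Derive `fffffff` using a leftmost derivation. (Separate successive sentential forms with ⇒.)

S ⇒ Q ⇒ fQ ⇒ fSS ⇒ fSffS ⇒ fSffffS ⇒ fQffffS ⇒ ffffffS ⇒ fffffff

S ⇒ Q   [S → Q]
Q ⇒ fQ   [Q → f Q]
fQ ⇒ fSS   [Q → S S]
fSS ⇒ fSffS   [S → S f f]
fSffS ⇒ fSffffS   [S → S f f]
fSffffS ⇒ fQffffS   [S → Q]
fQffffS ⇒ ffffffS   [Q → f]
ffffffS ⇒ fffffff   [S → f]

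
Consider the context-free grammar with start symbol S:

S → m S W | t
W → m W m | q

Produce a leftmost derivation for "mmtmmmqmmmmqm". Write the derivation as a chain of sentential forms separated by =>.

S => mSW => mmSWW => mmtWW => mmtmWmW => mmtmmWmmW => mmtmmmWmmmW => mmtmmmqmmmW => mmtmmmqmmmmWm => mmtmmmqmmmmqm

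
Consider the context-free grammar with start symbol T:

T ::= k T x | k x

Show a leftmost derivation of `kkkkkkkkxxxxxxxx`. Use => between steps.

T => kTx => kkTxx => kkkTxxx => kkkkTxxxx => kkkkkTxxxxx => kkkkkkTxxxxxx => kkkkkkkTxxxxxxx => kkkkkkkkxxxxxxxx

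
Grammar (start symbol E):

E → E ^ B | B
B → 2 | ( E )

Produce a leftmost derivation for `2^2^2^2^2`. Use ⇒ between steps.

E ⇒ E^B ⇒ E^B^B ⇒ E^B^B^B ⇒ E^B^B^B^B ⇒ B^B^B^B^B ⇒ 2^B^B^B^B ⇒ 2^2^B^B^B ⇒ 2^2^2^B^B ⇒ 2^2^2^2^B ⇒ 2^2^2^2^2

E ⇒ E^B   [E → E ^ B]
E^B ⇒ E^B^B   [E → E ^ B]
E^B^B ⇒ E^B^B^B   [E → E ^ B]
E^B^B^B ⇒ E^B^B^B^B   [E → E ^ B]
E^B^B^B^B ⇒ B^B^B^B^B   [E → B]
B^B^B^B^B ⇒ 2^B^B^B^B   [B → 2]
2^B^B^B^B ⇒ 2^2^B^B^B   [B → 2]
2^2^B^B^B ⇒ 2^2^2^B^B   [B → 2]
2^2^2^B^B ⇒ 2^2^2^2^B   [B → 2]
2^2^2^2^B ⇒ 2^2^2^2^2   [B → 2]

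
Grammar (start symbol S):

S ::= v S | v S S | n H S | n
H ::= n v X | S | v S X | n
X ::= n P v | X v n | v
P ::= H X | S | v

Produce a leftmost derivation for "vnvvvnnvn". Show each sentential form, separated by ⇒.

S ⇒ vS ⇒ vnHS ⇒ vnvSXS ⇒ vnvvSXS ⇒ vnvvvSSXS ⇒ vnvvvnSXS ⇒ vnvvvnnXS ⇒ vnvvvnnvS ⇒ vnvvvnnvn

S ⇒ vS   [S ::= v S]
vS ⇒ vnHS   [S ::= n H S]
vnHS ⇒ vnvSXS   [H ::= v S X]
vnvSXS ⇒ vnvvSXS   [S ::= v S]
vnvvSXS ⇒ vnvvvSSXS   [S ::= v S S]
vnvvvSSXS ⇒ vnvvvnSXS   [S ::= n]
vnvvvnSXS ⇒ vnvvvnnXS   [S ::= n]
vnvvvnnXS ⇒ vnvvvnnvS   [X ::= v]
vnvvvnnvS ⇒ vnvvvnnvn   [S ::= n]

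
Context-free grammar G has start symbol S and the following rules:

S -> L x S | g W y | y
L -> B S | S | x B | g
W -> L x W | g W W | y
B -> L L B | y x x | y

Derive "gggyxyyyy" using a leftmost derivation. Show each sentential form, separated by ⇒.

S ⇒ gWy   [S -> g W y]
gWy ⇒ ggWWy   [W -> g W W]
ggWWy ⇒ gggWWWy   [W -> g W W]
gggWWWy ⇒ gggLxWWWy   [W -> L x W]
gggLxWWWy ⇒ gggSxWWWy   [L -> S]
gggSxWWWy ⇒ gggyxWWWy   [S -> y]
gggyxWWWy ⇒ gggyxyWWy   [W -> y]
gggyxyWWy ⇒ gggyxyyWy   [W -> y]
gggyxyyWy ⇒ gggyxyyyy   [W -> y]

S ⇒ gWy ⇒ ggWWy ⇒ gggWWWy ⇒ gggLxWWWy ⇒ gggSxWWWy ⇒ gggyxWWWy ⇒ gggyxyWWy ⇒ gggyxyyWy ⇒ gggyxyyyy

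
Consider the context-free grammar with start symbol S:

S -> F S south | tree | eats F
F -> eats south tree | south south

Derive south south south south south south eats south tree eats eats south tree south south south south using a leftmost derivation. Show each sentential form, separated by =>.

S => F S south => south south S south => south south F S south south => south south south south S south south => south south south south F S south south south => south south south south south south S south south south => south south south south south south F S south south south south => south south south south south south eats south tree S south south south south => south south south south south south eats south tree eats F south south south south => south south south south south south eats south tree eats eats south tree south south south south

S => F S south   [S -> F S south]
F S south => south south S south   [F -> south south]
south south S south => south south F S south south   [S -> F S south]
south south F S south south => south south south south S south south   [F -> south south]
south south south south S south south => south south south south F S south south south   [S -> F S south]
south south south south F S south south south => south south south south south south S south south south   [F -> south south]
south south south south south south S south south south => south south south south south south F S south south south south   [S -> F S south]
south south south south south south F S south south south south => south south south south south south eats south tree S south south south south   [F -> eats south tree]
south south south south south south eats south tree S south south south south => south south south south south south eats south tree eats F south south south south   [S -> eats F]
south south south south south south eats south tree eats F south south south south => south south south south south south eats south tree eats eats south tree south south south south   [F -> eats south tree]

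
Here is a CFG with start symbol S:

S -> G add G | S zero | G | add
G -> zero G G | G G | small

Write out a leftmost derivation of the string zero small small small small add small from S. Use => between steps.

S => G add G => zero G G add G => zero G G G add G => zero G G G G add G => zero small G G G add G => zero small small G G add G => zero small small small G add G => zero small small small small add G => zero small small small small add small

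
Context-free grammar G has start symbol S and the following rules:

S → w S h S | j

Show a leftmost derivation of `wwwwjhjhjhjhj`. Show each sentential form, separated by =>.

S=>wShS=>wwShShS=>wwwShShShS=>wwwwShShShShS=>wwwwjhShShShS=>wwwwjhjhShShS=>wwwwjhjhjhShS=>wwwwjhjhjhjhS=>wwwwjhjhjhjhj

S => wShS   [S → w S h S]
wShS => wwShShS   [S → w S h S]
wwShShS => wwwShShShS   [S → w S h S]
wwwShShShS => wwwwShShShShS   [S → w S h S]
wwwwShShShShS => wwwwjhShShShS   [S → j]
wwwwjhShShShS => wwwwjhjhShShS   [S → j]
wwwwjhjhShShS => wwwwjhjhjhShS   [S → j]
wwwwjhjhjhShS => wwwwjhjhjhjhS   [S → j]
wwwwjhjhjhjhS => wwwwjhjhjhjhj   [S → j]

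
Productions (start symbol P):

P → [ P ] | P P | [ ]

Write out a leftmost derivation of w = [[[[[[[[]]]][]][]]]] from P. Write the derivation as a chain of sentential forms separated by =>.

P => [P] => [[P]] => [[[P]]] => [[[PP]]] => [[[[P]P]]] => [[[[PP]P]]] => [[[[[P]P]P]]] => [[[[[[P]]P]P]]] => [[[[[[[P]]]P]P]]] => [[[[[[[[]]]]P]P]]] => [[[[[[[[]]]][]]P]]] => [[[[[[[[]]]][]][]]]]

P => [P]   [P → [ P ]]
[P] => [[P]]   [P → [ P ]]
[[P]] => [[[P]]]   [P → [ P ]]
[[[P]]] => [[[PP]]]   [P → P P]
[[[PP]]] => [[[[P]P]]]   [P → [ P ]]
[[[[P]P]]] => [[[[PP]P]]]   [P → P P]
[[[[PP]P]]] => [[[[[P]P]P]]]   [P → [ P ]]
[[[[[P]P]P]]] => [[[[[[P]]P]P]]]   [P → [ P ]]
[[[[[[P]]P]P]]] => [[[[[[[P]]]P]P]]]   [P → [ P ]]
[[[[[[[P]]]P]P]]] => [[[[[[[[]]]]P]P]]]   [P → [ ]]
[[[[[[[[]]]]P]P]]] => [[[[[[[[]]]][]]P]]]   [P → [ ]]
[[[[[[[[]]]][]]P]]] => [[[[[[[[]]]][]][]]]]   [P → [ ]]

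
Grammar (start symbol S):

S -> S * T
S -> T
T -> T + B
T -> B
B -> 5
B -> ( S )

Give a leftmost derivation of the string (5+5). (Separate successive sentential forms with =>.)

S => T => B => (S) => (T) => (T+B) => (B+B) => (5+B) => (5+5)

S => T   [S -> T]
T => B   [T -> B]
B => (S)   [B -> ( S )]
(S) => (T)   [S -> T]
(T) => (T+B)   [T -> T + B]
(T+B) => (B+B)   [T -> B]
(B+B) => (5+B)   [B -> 5]
(5+B) => (5+5)   [B -> 5]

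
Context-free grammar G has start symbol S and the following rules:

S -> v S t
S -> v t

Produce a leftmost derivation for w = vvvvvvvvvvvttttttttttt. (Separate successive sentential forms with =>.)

S => vSt => vvStt => vvvSttt => vvvvStttt => vvvvvSttttt => vvvvvvStttttt => vvvvvvvSttttttt => vvvvvvvvStttttttt => vvvvvvvvvSttttttttt => vvvvvvvvvvStttttttttt => vvvvvvvvvvvttttttttttt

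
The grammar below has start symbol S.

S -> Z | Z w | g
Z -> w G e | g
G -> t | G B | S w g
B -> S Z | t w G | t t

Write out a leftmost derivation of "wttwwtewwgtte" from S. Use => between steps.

S => Z   [S -> Z]
Z => wGe   [Z -> w G e]
wGe => wGBe   [G -> G B]
wGBe => wtBe   [G -> t]
wtBe => wttwGe   [B -> t w G]
wttwGe => wttwGBe   [G -> G B]
wttwGBe => wttwSwgBe   [G -> S w g]
wttwSwgBe => wttwZwwgBe   [S -> Z w]
wttwZwwgBe => wttwwGewwgBe   [Z -> w G e]
wttwwGewwgBe => wttwwtewwgBe   [G -> t]
wttwwtewwgBe => wttwwtewwgtte   [B -> t t]

S => Z => wGe => wGBe => wtBe => wttwGe => wttwGBe => wttwSwgBe => wttwZwwgBe => wttwwGewwgBe => wttwwtewwgBe => wttwwtewwgtte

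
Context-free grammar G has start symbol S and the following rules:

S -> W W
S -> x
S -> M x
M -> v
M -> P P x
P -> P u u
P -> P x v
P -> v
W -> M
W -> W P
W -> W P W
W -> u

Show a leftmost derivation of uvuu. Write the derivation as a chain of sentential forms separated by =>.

S => WW => WPWW => uPWW => uvWW => uvuW => uvuu

S => WW   [S -> W W]
WW => WPWW   [W -> W P W]
WPWW => uPWW   [W -> u]
uPWW => uvWW   [P -> v]
uvWW => uvuW   [W -> u]
uvuW => uvuu   [W -> u]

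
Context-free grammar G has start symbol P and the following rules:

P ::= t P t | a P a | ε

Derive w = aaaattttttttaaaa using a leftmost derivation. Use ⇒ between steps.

P⇒aPa⇒aaPaa⇒aaaPaaa⇒aaaaPaaaa⇒aaaatPtaaaa⇒aaaattPttaaaa⇒aaaatttPtttaaaa⇒aaaattttPttttaaaa⇒aaaattttttttaaaa

P ⇒ aPa   [P ::= a P a]
aPa ⇒ aaPaa   [P ::= a P a]
aaPaa ⇒ aaaPaaa   [P ::= a P a]
aaaPaaa ⇒ aaaaPaaaa   [P ::= a P a]
aaaaPaaaa ⇒ aaaatPtaaaa   [P ::= t P t]
aaaatPtaaaa ⇒ aaaattPttaaaa   [P ::= t P t]
aaaattPttaaaa ⇒ aaaatttPtttaaaa   [P ::= t P t]
aaaatttPtttaaaa ⇒ aaaattttPttttaaaa   [P ::= t P t]
aaaattttPttttaaaa ⇒ aaaattttttttaaaa   [P ::= ε]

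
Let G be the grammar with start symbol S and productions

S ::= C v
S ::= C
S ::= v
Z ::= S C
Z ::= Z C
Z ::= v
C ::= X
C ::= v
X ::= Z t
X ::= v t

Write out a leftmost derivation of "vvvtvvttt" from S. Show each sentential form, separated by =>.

S=>C=>X=>Zt=>SCt=>CvCt=>vvCt=>vvXt=>vvZtt=>vvSCtt=>vvCvCtt=>vvXvCtt=>vvvtvCtt=>vvvtvXtt=>vvvtvvttt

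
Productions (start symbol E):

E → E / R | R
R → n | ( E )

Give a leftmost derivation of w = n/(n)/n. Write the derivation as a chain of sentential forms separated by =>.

E => E/R   [E → E / R]
E/R => E/R/R   [E → E / R]
E/R/R => R/R/R   [E → R]
R/R/R => n/R/R   [R → n]
n/R/R => n/(E)/R   [R → ( E )]
n/(E)/R => n/(R)/R   [E → R]
n/(R)/R => n/(n)/R   [R → n]
n/(n)/R => n/(n)/n   [R → n]

E=>E/R=>E/R/R=>R/R/R=>n/R/R=>n/(E)/R=>n/(R)/R=>n/(n)/R=>n/(n)/n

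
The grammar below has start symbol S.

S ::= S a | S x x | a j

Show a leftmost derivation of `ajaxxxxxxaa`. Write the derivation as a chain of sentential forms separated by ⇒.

S ⇒ Sa ⇒ Saa ⇒ Sxxaa ⇒ Sxxxxaa ⇒ Sxxxxxxaa ⇒ Saxxxxxxaa ⇒ ajaxxxxxxaa

S ⇒ Sa   [S ::= S a]
Sa ⇒ Saa   [S ::= S a]
Saa ⇒ Sxxaa   [S ::= S x x]
Sxxaa ⇒ Sxxxxaa   [S ::= S x x]
Sxxxxaa ⇒ Sxxxxxxaa   [S ::= S x x]
Sxxxxxxaa ⇒ Saxxxxxxaa   [S ::= S a]
Saxxxxxxaa ⇒ ajaxxxxxxaa   [S ::= a j]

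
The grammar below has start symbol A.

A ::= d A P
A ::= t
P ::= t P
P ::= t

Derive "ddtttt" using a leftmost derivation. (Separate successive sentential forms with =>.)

A => dAP   [A ::= d A P]
dAP => ddAPP   [A ::= d A P]
ddAPP => ddtPP   [A ::= t]
ddtPP => ddttP   [P ::= t]
ddttP => ddtttP   [P ::= t P]
ddtttP => ddtttt   [P ::= t]

A=>dAP=>ddAPP=>ddtPP=>ddttP=>ddtttP=>ddtttt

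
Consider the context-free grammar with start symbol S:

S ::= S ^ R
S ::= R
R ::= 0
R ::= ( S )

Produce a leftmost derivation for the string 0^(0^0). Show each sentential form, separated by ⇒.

S ⇒ S^R   [S ::= S ^ R]
S^R ⇒ R^R   [S ::= R]
R^R ⇒ 0^R   [R ::= 0]
0^R ⇒ 0^(S)   [R ::= ( S )]
0^(S) ⇒ 0^(S^R)   [S ::= S ^ R]
0^(S^R) ⇒ 0^(R^R)   [S ::= R]
0^(R^R) ⇒ 0^(0^R)   [R ::= 0]
0^(0^R) ⇒ 0^(0^0)   [R ::= 0]

S ⇒ S^R ⇒ R^R ⇒ 0^R ⇒ 0^(S) ⇒ 0^(S^R) ⇒ 0^(R^R) ⇒ 0^(0^R) ⇒ 0^(0^0)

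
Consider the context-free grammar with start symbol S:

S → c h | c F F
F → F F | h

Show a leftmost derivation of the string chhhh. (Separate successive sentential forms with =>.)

S => cFF => cFFF => chFF => chFFF => chhFF => chhhF => chhhh

S => cFF   [S → c F F]
cFF => cFFF   [F → F F]
cFFF => chFF   [F → h]
chFF => chFFF   [F → F F]
chFFF => chhFF   [F → h]
chhFF => chhhF   [F → h]
chhhF => chhhh   [F → h]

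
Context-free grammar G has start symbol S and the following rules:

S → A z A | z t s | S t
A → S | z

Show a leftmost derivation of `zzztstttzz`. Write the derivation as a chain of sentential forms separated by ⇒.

S⇒AzA⇒SzA⇒StzA⇒SttzA⇒StttzA⇒AzAtttzA⇒zzAtttzA⇒zzStttzA⇒zzztstttzA⇒zzztstttzz

S ⇒ AzA   [S → A z A]
AzA ⇒ SzA   [A → S]
SzA ⇒ StzA   [S → S t]
StzA ⇒ SttzA   [S → S t]
SttzA ⇒ StttzA   [S → S t]
StttzA ⇒ AzAtttzA   [S → A z A]
AzAtttzA ⇒ zzAtttzA   [A → z]
zzAtttzA ⇒ zzStttzA   [A → S]
zzStttzA ⇒ zzztstttzA   [S → z t s]
zzztstttzA ⇒ zzztstttzz   [A → z]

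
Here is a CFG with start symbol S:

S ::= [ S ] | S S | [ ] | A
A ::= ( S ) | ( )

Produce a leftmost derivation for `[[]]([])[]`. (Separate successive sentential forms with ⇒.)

S ⇒ SS   [S ::= S S]
SS ⇒ [S]S   [S ::= [ S ]]
[S]S ⇒ [[]]S   [S ::= [ ]]
[[]]S ⇒ [[]]SS   [S ::= S S]
[[]]SS ⇒ [[]]AS   [S ::= A]
[[]]AS ⇒ [[]](S)S   [A ::= ( S )]
[[]](S)S ⇒ [[]]([])S   [S ::= [ ]]
[[]]([])S ⇒ [[]]([])[]   [S ::= [ ]]

S ⇒ SS ⇒ [S]S ⇒ [[]]S ⇒ [[]]SS ⇒ [[]]AS ⇒ [[]](S)S ⇒ [[]]([])S ⇒ [[]]([])[]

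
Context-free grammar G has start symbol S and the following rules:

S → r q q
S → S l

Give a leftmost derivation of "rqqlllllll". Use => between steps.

S=>Sl=>Sll=>Slll=>Sllll=>Slllll=>Sllllll=>Slllllll=>rqqlllllll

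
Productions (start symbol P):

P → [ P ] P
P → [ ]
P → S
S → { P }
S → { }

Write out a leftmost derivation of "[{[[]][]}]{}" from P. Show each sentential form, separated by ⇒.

P ⇒ [P]P ⇒ [S]P ⇒ [{P}]P ⇒ [{[P]P}]P ⇒ [{[[]]P}]P ⇒ [{[[]][]}]P ⇒ [{[[]][]}]S ⇒ [{[[]][]}]{}

P ⇒ [P]P   [P → [ P ] P]
[P]P ⇒ [S]P   [P → S]
[S]P ⇒ [{P}]P   [S → { P }]
[{P}]P ⇒ [{[P]P}]P   [P → [ P ] P]
[{[P]P}]P ⇒ [{[[]]P}]P   [P → [ ]]
[{[[]]P}]P ⇒ [{[[]][]}]P   [P → [ ]]
[{[[]][]}]P ⇒ [{[[]][]}]S   [P → S]
[{[[]][]}]S ⇒ [{[[]][]}]{}   [S → { }]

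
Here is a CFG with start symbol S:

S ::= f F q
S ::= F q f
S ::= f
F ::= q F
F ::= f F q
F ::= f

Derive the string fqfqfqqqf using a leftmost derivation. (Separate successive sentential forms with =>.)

S => Fqf   [S ::= F q f]
Fqf => fFqqf   [F ::= f F q]
fFqqf => fqFqqf   [F ::= q F]
fqFqqf => fqfFqqqf   [F ::= f F q]
fqfFqqqf => fqfqFqqqf   [F ::= q F]
fqfqFqqqf => fqfqfqqqf   [F ::= f]

S => Fqf => fFqqf => fqFqqf => fqfFqqqf => fqfqFqqqf => fqfqfqqqf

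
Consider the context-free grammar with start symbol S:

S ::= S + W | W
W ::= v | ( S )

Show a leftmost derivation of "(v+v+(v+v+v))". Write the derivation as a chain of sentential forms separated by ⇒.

S ⇒ W   [S ::= W]
W ⇒ (S)   [W ::= ( S )]
(S) ⇒ (S+W)   [S ::= S + W]
(S+W) ⇒ (S+W+W)   [S ::= S + W]
(S+W+W) ⇒ (W+W+W)   [S ::= W]
(W+W+W) ⇒ (v+W+W)   [W ::= v]
(v+W+W) ⇒ (v+v+W)   [W ::= v]
(v+v+W) ⇒ (v+v+(S))   [W ::= ( S )]
(v+v+(S)) ⇒ (v+v+(S+W))   [S ::= S + W]
(v+v+(S+W)) ⇒ (v+v+(S+W+W))   [S ::= S + W]
(v+v+(S+W+W)) ⇒ (v+v+(W+W+W))   [S ::= W]
(v+v+(W+W+W)) ⇒ (v+v+(v+W+W))   [W ::= v]
(v+v+(v+W+W)) ⇒ (v+v+(v+v+W))   [W ::= v]
(v+v+(v+v+W)) ⇒ (v+v+(v+v+v))   [W ::= v]

S⇒W⇒(S)⇒(S+W)⇒(S+W+W)⇒(W+W+W)⇒(v+W+W)⇒(v+v+W)⇒(v+v+(S))⇒(v+v+(S+W))⇒(v+v+(S+W+W))⇒(v+v+(W+W+W))⇒(v+v+(v+W+W))⇒(v+v+(v+v+W))⇒(v+v+(v+v+v))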